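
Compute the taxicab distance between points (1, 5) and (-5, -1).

Σ|x_i - y_i| = |1 - (-5)| + |5 - (-1)| = 6 + 6 = 12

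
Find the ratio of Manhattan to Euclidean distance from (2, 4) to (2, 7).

L1 = |2 - 2| + |4 - 7| = 0 + 3 = 3
L2 = √(0² + 3²) = √9 = 3
L1 ≥ L2 always (equality iff movement is along one axis); L1 = L2 here (movement is along a single axis).
Ratio L1/L2 = 3/3 = 1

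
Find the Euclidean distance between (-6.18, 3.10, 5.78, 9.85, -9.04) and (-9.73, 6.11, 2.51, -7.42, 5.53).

√(Σ(x_i - y_i)²) = √((-6.18 - (-9.73))² + (3.1 - 6.11)² + (5.78 - 2.51)² + (9.85 - (-7.42))² + (-9.04 - 5.53)²)
= √(3.55² + (-3.01)² + 3.27² + 17.27² + (-14.57)²) = √(12.6025 + 9.0601 + 10.6929 + 298.2529 + 212.2849) = √542.8933 ≈ 23.3001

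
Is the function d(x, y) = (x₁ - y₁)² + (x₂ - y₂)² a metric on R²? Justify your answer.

No. The squared Euclidean distance fails the triangle inequality. Counterexample: x = (0, 0), y = (5, 3), z = (10, 6). d(x,z) = 10² + 6² = 136, but d(x,y) + d(y,z) = (5² + 3²) + (5² + 3²) = 34 + 34 = 68. Since 136 > 68, the triangle inequality is violated. (Note: √d, the ordinary Euclidean distance, IS a metric.)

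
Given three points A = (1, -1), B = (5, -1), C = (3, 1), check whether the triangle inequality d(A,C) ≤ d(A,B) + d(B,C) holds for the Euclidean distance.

d(A,B) = √(4² + 0²) = √16 = 4, d(B,C) = √(2² + 2²) = √8 ≈ 2.8284, d(A,C) = √(2² + 2²) = √8 ≈ 2.8284.
d(A,C) ≈ 2.8284 ≤ 4 + 2.8284 = 6.8284. Triangle inequality is satisfied.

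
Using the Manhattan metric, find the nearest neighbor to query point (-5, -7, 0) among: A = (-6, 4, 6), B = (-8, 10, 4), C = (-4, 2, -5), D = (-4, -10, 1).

Distances: d(A) = 18, d(B) = 24, d(C) = 15, d(D) = 5. Nearest: D = (-4, -10, 1) with distance 5.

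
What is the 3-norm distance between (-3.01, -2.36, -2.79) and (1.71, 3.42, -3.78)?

(Σ|x_i - y_i|^3)^(1/3) = (|-3.01 - 1.71|^3 + |-2.36 - 3.42|^3 + |-2.79 - (-3.78)|^3)^(1/3)
= (4.72^3 + 5.78^3 + 0.99^3)^(1/3) ≈ (105.154 + 193.1006 + 0.9703)^(1/3) = (299.2249)^(1/3) ≈ 6.6886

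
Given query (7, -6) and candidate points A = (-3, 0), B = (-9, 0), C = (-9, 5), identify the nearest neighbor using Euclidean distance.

Distances: d(A) ≈ 11.6619, d(B) ≈ 17.088, d(C) ≈ 19.4165. Nearest: A = (-3, 0) with distance 11.6619.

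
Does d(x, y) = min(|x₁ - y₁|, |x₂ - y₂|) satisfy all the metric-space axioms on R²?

No. d fails identity of indiscernibles: take x = (-1, 0) and y = (-1, 2). Then d(x,y) = min(|-1 - (-1)|, |0 - 2|) = min(0, 2) = 0, yet x ≠ y.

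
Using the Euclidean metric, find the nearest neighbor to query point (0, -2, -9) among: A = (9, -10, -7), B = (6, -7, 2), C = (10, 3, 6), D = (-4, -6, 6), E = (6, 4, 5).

Distances: d(A) ≈ 12.2066, d(B) ≈ 13.4907, d(C) ≈ 18.7083, d(D) ≈ 16.0312, d(E) ≈ 16.3707. Nearest: A = (9, -10, -7) with distance 12.2066.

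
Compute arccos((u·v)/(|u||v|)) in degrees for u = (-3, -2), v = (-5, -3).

With u = (-3, -2), v = (-5, -3):
u·v = (-3)·(-5) + (-2)·(-3) = 15 + 6 = 21.
|u| = √((-3)² + (-2)²) = √13, |v| = √((-5)² + (-3)²) = √34, so |u||v| = √(13·34) = √442.
cos θ = (u·v)/(|u||v|) = 21/√442 ≈ 0.998868
θ = arccos(0.998868) ≈ 2.73°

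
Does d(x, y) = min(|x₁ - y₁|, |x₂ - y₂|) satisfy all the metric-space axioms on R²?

No. d fails identity of indiscernibles: take x = (0, 0) and y = (0, 4). Then d(x,y) = min(|0 - 0|, |0 - 4|) = min(0, 4) = 0, yet x ≠ y.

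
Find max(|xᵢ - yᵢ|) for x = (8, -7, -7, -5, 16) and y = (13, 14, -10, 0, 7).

max(|x_i - y_i|) = max(|8 - 13|, |-7 - 14|, |-7 - (-10)|, |-5 - 0|, |16 - 7|) = max(5, 21, 3, 5, 9) = 21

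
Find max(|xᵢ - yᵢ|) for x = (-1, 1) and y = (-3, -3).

max(|x_i - y_i|) = max(|-1 - (-3)|, |1 - (-3)|) = max(2, 4) = 4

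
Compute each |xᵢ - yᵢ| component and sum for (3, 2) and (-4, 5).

Σ|x_i - y_i| = |3 - (-4)| + |2 - 5| = 7 + 3 = 10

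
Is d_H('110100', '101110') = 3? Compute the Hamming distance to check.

Differing positions: 2, 3, 5. Hamming distance = 3, so the claim is true.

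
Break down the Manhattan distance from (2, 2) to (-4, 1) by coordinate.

Σ|x_i - y_i| = |2 - (-4)| + |2 - 1| = 6 + 1 = 7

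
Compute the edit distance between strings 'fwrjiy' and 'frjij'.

Let D[i][j] be the edit distance between the first i characters of 'fwrjiy' and the first j characters of 'frjij', with D[i][0] = i, D[0][j] = j, and D[i][j] = D[i-1][j-1] if the characters match, else 1 + min(D[i-1][j], D[i][j-1], D[i-1][j-1]). Filling the table (rows: prefixes of 'fwrjiy', columns: prefixes of 'frjij'):
     ε  f  r  j  i  j
  ε  0  1  2  3  4  5
  f  1  0  1  2  3  4
  w  2  1  1  2  3  4
  r  3  2  1  2  3  4
  j  4  3  2  1  2  3
  i  5  4  3  2  1  2
  y  6  5  4  3  2  2
The bottom-right entry gives D[6][5] = 2, so no sequence of fewer than 2 edits works. Backtracking through the table gives one optimal edit sequence (2 edits):
  fwrjiy → frjiy (del w @2)
  frjiy → frjij (sub y→j @5)
Edit distance = 2.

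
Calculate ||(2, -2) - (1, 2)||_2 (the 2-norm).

(Σ|x_i - y_i|^2)^(1/2) = (|2 - 1|^2 + |-2 - 2|^2)^(1/2)
= (1^2 + 4^2)^(1/2) = (1 + 16)^(1/2) = (17)^(1/2) ≈ 4.1231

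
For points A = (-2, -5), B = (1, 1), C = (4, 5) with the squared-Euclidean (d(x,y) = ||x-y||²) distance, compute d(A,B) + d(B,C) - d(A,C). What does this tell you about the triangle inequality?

d(A,B) = 3² + 6² = 45, d(B,C) = 3² + 4² = 25, d(A,C) = 6² + 10² = 136.
d(A,B) + d(B,C) - d(A,C) = 45 + 25 - 136 = 70 - 136 = -66. This is < 0, so the triangle inequality FAILS for these points (squared-Euclidean is not a metric).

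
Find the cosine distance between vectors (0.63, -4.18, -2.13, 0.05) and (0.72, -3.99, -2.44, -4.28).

With u = (0.63, -4.18, -2.13, 0.05), v = (0.72, -3.99, -2.44, -4.28):
u·v = 0.63·0.72 + (-4.18)·(-3.99) + (-2.13)·(-2.44) + 0.05·(-4.28) = 0.4536 + 16.6782 + 5.1972 + (-0.214) = 22.115.
|u| = √(0.63² + (-4.18)² + (-2.13)² + 0.05²) = √(0.3969 + 17.4724 + 4.5369 + 0.0025) = √22.4087, |v| = √(0.72² + (-3.99)² + (-2.44)² + (-4.28)²) = √(0.5184 + 15.9201 + 5.9536 + 18.3184) = √40.7105.
cos θ = (u·v)/(|u||v|) = 22.115/(√22.4087·√40.7105) ≈ 0.7322
Cosine distance = 1 - cos θ ≈ 1 - 0.7322 = 0.2678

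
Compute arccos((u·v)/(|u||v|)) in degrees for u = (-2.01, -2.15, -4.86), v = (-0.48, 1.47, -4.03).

With u = (-2.01, -2.15, -4.86), v = (-0.48, 1.47, -4.03):
u·v = (-2.01)·(-0.48) + (-2.15)·1.47 + (-4.86)·(-4.03) = 0.9648 + (-3.1605) + 19.5858 = 17.3901.
|u| = √((-2.01)² + (-2.15)² + (-4.86)²) = √(4.0401 + 4.6225 + 23.6196) = √32.2822, |v| = √((-0.48)² + 1.47² + (-4.03)²) = √(0.2304 + 2.1609 + 16.2409) = √18.6322.
cos θ = (u·v)/(|u||v|) = 17.3901/(√32.2822·√18.6322) ≈ 0.709069
θ = arccos(0.709069) ≈ 44.84°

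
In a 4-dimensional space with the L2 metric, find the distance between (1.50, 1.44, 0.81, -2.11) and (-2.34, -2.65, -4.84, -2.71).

(Σ|x_i - y_i|^2)^(1/2) = (|1.5 - (-2.34)|^2 + |1.44 - (-2.65)|^2 + |0.81 - (-4.84)|^2 + |-2.11 - (-2.71)|^2)^(1/2)
= (3.84^2 + 4.09^2 + 5.65^2 + 0.6^2)^(1/2) = (14.7456 + 16.7281 + 31.9225 + 0.36)^(1/2) = (63.7562)^(1/2) ≈ 7.9847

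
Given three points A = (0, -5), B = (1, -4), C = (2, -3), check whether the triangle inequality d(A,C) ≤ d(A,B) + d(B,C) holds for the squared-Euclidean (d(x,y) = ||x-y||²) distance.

d(A,B) = 1² + 1² = 2, d(B,C) = 1² + 1² = 2, d(A,C) = 2² + 2² = 8.
d(A,C) = 8 > 2 + 2 = 4. Triangle inequality is VIOLATED. (Squared-Euclidean is not a metric — this is a counterexample.)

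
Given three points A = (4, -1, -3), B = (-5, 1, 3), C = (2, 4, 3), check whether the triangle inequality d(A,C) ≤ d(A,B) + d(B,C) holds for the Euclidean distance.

d(A,B) = √(9² + 2² + 6²) = √121 = 11, d(B,C) = √(7² + 3² + 0²) = √58 ≈ 7.6158, d(A,C) = √(2² + 5² + 6²) = √65 ≈ 8.0623.
d(A,C) ≈ 8.0623 ≤ 11 + 7.6158 = 18.6158. Triangle inequality is satisfied.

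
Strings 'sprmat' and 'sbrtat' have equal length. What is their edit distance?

Let D[i][j] be the edit distance between the first i characters of 'sprmat' and the first j characters of 'sbrtat', with D[i][0] = i, D[0][j] = j, and D[i][j] = D[i-1][j-1] if the characters match, else 1 + min(D[i-1][j], D[i][j-1], D[i-1][j-1]). Filling the table (rows: prefixes of 'sprmat', columns: prefixes of 'sbrtat'):
     ε  s  b  r  t  a  t
  ε  0  1  2  3  4  5  6
  s  1  0  1  2  3  4  5
  p  2  1  1  2  3  4  5
  r  3  2  2  1  2  3  4
  m  4  3  3  2  2  3  4
  a  5  4  4  3  3  2  3
  t  6  5  5  4  3  3  2
The bottom-right entry gives D[6][6] = 2, so no sequence of fewer than 2 edits works. Backtracking through the table gives one optimal edit sequence (2 edits):
  sprmat → sbrmat (sub p→b @2)
  sbrmat → sbrtat (sub m→t @4)
Edit distance = 2.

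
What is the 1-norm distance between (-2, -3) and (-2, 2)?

Σ|x_i - y_i| = |-2 - (-2)| + |-3 - 2| = 0 + 5 = 5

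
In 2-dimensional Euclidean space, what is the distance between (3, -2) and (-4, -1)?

√(Σ(x_i - y_i)²) = √((3 - (-4))² + (-2 - (-1))²)
= √(7² + (-1)²) = √(49 + 1) = √50 ≈ 7.0711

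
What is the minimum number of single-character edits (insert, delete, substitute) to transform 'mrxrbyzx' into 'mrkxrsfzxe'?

Let D[i][j] be the edit distance between the first i characters of 'mrxrbyzx' and the first j characters of 'mrkxrsfzxe', with D[i][0] = i, D[0][j] = j, and D[i][j] = D[i-1][j-1] if the characters match, else 1 + min(D[i-1][j], D[i][j-1], D[i-1][j-1]). Filling the table (rows: prefixes of 'mrxrbyzx', columns: prefixes of 'mrkxrsfzxe'):
     ε  m  r  k  x  r  s  f  z  x  e
  ε  0  1  2  3  4  5  6  7  8  9 10
  m  1  0  1  2  3  4  5  6  7  8  9
  r  2  1  0  1  2  3  4  5  6  7  8
  x  3  2  1  1  1  2  3  4  5  6  7
  r  4  3  2  2  2  1  2  3  4  5  6
  b  5  4  3  3  3  2  2  3  4  5  6
  y  6  5  4  4  4  3  3  3  4  5  6
  z  7  6  5  5  5  4  4  4  3  4  5
  x  8  7  6  6  5  5  5  5  4  3  4
The bottom-right entry gives D[8][10] = 4, so no sequence of fewer than 4 edits works. Backtracking through the table gives one optimal edit sequence (4 edits):
  mrxrbyzx → mrkxrbyzx (ins k @3)
  mrkxrbyzx → mrkxrsyzx (sub b→s @6)
  mrkxrsyzx → mrkxrsfzx (sub y→f @7)
  mrkxrsfzx → mrkxrsfzxe (ins e @10)
Edit distance = 4.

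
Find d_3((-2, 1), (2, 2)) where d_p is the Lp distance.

(Σ|x_i - y_i|^3)^(1/3) = (|-2 - 2|^3 + |1 - 2|^3)^(1/3)
= (4^3 + 1^3)^(1/3) = (64 + 1)^(1/3) = (65)^(1/3) ≈ 4.0207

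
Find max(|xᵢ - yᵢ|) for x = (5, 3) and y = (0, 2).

max(|x_i - y_i|) = max(|5 - 0|, |3 - 2|) = max(5, 1) = 5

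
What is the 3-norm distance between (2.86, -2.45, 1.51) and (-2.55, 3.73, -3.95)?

(Σ|x_i - y_i|^3)^(1/3) = (|2.86 - (-2.55)|^3 + |-2.45 - 3.73|^3 + |1.51 - (-3.95)|^3)^(1/3)
= (5.41^3 + 6.18^3 + 5.46^3)^(1/3) ≈ (158.3404 + 236.029 + 162.7713)^(1/3) = (557.1407)^(1/3) ≈ 8.2285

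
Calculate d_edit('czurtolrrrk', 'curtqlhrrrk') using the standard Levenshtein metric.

Let D[i][j] be the edit distance between the first i characters of 'czurtolrrrk' and the first j characters of 'curtqlhrrrk', with D[i][0] = i, D[0][j] = j, and D[i][j] = D[i-1][j-1] if the characters match, else 1 + min(D[i-1][j], D[i][j-1], D[i-1][j-1]). Filling the table (rows: prefixes of 'czurtolrrrk', columns: prefixes of 'curtqlhrrrk'):
     ε  c  u  r  t  q  l  h  r  r  r  k
  ε  0  1  2  3  4  5  6  7  8  9 10 11
  c  1  0  1  2  3  4  5  6  7  8  9 10
  z  2  1  1  2  3  4  5  6  7  8  9 10
  u  3  2  1  2  3  4  5  6  7  8  9 10
  r  4  3  2  1  2  3  4  5  6  7  8  9
  t  5  4  3  2  1  2  3  4  5  6  7  8
  o  6  5  4  3  2  2  3  4  5  6  7  8
  l  7  6  5  4  3  3  2  3  4  5  6  7
  r  8  7  6  5  4  4  3  3  3  4  5  6
  r  9  8  7  6  5  5  4  4  3  3  4  5
  r 10  9  8  7  6  6  5  5  4  3  3  4
  k 11 10  9  8  7  7  6  6  5  4  4  3
The bottom-right entry gives D[11][11] = 3, so no sequence of fewer than 3 edits works. Backtracking through the table gives one optimal edit sequence (3 edits):
  czurtolrrrk → curtolrrrk (del z @2)
  curtolrrrk → curtqlrrrk (sub o→q @5)
  curtqlrrrk → curtqlhrrrk (ins h @7)
Edit distance = 3.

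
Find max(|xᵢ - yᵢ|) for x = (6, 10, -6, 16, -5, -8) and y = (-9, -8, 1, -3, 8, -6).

max(|x_i - y_i|) = max(|6 - (-9)|, |10 - (-8)|, |-6 - 1|, |16 - (-3)|, |-5 - 8|, |-8 - (-6)|) = max(15, 18, 7, 19, 13, 2) = 19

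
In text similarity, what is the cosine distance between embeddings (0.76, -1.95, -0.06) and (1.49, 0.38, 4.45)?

With u = (0.76, -1.95, -0.06), v = (1.49, 0.38, 4.45):
u·v = 0.76·1.49 + (-1.95)·0.38 + (-0.06)·4.45 = 1.1324 + (-0.741) + (-0.267) = 0.1244.
|u| = √(0.76² + (-1.95)² + (-0.06)²) = √(0.5776 + 3.8025 + 0.0036) = √4.3837, |v| = √(1.49² + 0.38² + 4.45²) = √(2.2201 + 0.1444 + 19.8025) = √22.167.
cos θ = (u·v)/(|u||v|) = 0.1244/(√4.3837·√22.167) ≈ 0.0126
Cosine distance = 1 - cos θ ≈ 1 - 0.0126 = 0.9874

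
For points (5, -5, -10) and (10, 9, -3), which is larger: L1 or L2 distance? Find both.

L1 = |5 - 10| + |-5 - 9| + |-10 - (-3)| = 5 + 14 + 7 = 26
L2 = √(5² + 14² + 7²) = √270 ≈ 16.4317
L1 ≥ L2 always (equality iff movement is along one axis); L1 > L2 here.
Ratio L1/L2 = 26/√270 ≈ 1.5823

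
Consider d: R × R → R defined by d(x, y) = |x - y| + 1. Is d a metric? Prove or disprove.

No. d fails identity of indiscernibles (specifically d(x,x) = 0): d(-5, -5) = |-5 - (-5)| + 1 = 0 + 1 = 1 ≠ 0.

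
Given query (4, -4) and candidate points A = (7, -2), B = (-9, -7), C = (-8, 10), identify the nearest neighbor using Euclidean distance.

Distances: d(A) ≈ 3.6056, d(B) ≈ 13.3417, d(C) ≈ 18.4391. Nearest: A = (7, -2) with distance 3.6056.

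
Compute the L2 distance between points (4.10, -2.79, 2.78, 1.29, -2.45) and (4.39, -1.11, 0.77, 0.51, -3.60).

(Σ|x_i - y_i|^2)^(1/2) = (|4.1 - 4.39|^2 + |-2.79 - (-1.11)|^2 + |2.78 - 0.77|^2 + |1.29 - 0.51|^2 + |-2.45 - (-3.6)|^2)^(1/2)
= (0.29^2 + 1.68^2 + 2.01^2 + 0.78^2 + 1.15^2)^(1/2) = (0.0841 + 2.8224 + 4.0401 + 0.6084 + 1.3225)^(1/2) = (8.8775)^(1/2) ≈ 2.9795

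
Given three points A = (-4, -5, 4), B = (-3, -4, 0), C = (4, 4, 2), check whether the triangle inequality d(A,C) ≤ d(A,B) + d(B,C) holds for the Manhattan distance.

d(A,B) = 1 + 1 + 4 = 6, d(B,C) = 7 + 8 + 2 = 17, d(A,C) = 8 + 9 + 2 = 19.
d(A,C) = 19 ≤ 6 + 17 = 23. Triangle inequality is satisfied.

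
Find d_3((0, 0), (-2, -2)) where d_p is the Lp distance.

(Σ|x_i - y_i|^3)^(1/3) = (|0 - (-2)|^3 + |0 - (-2)|^3)^(1/3)
= (2^3 + 2^3)^(1/3) = (8 + 8)^(1/3) = (16)^(1/3) ≈ 2.5198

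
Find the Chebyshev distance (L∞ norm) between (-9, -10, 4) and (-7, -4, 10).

max(|x_i - y_i|) = max(|-9 - (-7)|, |-10 - (-4)|, |4 - 10|) = max(2, 6, 6) = 6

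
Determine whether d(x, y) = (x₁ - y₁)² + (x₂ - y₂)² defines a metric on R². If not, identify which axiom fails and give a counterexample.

No. The squared Euclidean distance fails the triangle inequality. Counterexample: x = (0, 0), y = (1, 2), z = (2, 4). d(x,z) = 2² + 4² = 20, but d(x,y) + d(y,z) = (1² + 2²) + (1² + 2²) = 5 + 5 = 10. Since 20 > 10, the triangle inequality is violated. (Note: √d, the ordinary Euclidean distance, IS a metric.)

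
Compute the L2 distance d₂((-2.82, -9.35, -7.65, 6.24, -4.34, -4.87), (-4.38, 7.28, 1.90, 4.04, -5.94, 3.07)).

√(Σ(x_i - y_i)²) = √((-2.82 - (-4.38))² + (-9.35 - 7.28)² + (-7.65 - 1.9)² + (6.24 - 4.04)² + (-4.34 - (-5.94))² + (-4.87 - 3.07)²)
= √(1.56² + (-16.63)² + (-9.55)² + 2.2² + 1.6² + (-7.94)²) = √(2.4336 + 276.5569 + 91.2025 + 4.84 + 2.56 + 63.0436) = √440.6366 ≈ 20.9913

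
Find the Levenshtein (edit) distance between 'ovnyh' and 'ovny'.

Let D[i][j] be the edit distance between the first i characters of 'ovnyh' and the first j characters of 'ovny', with D[i][0] = i, D[0][j] = j, and D[i][j] = D[i-1][j-1] if the characters match, else 1 + min(D[i-1][j], D[i][j-1], D[i-1][j-1]). Filling the table (rows: prefixes of 'ovnyh', columns: prefixes of 'ovny'):
     ε  o  v  n  y
  ε  0  1  2  3  4
  o  1  0  1  2  3
  v  2  1  0  1  2
  n  3  2  1  0  1
  y  4  3  2  1  0
  h  5  4  3  2  1
The bottom-right entry gives D[5][4] = 1, so no sequence of fewer than 1 edit works. Backtracking through the table gives one optimal edit sequence (1 edit):
  ovnyh → ovny (del h @5)
Edit distance = 1.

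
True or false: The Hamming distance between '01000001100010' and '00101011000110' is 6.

Differing positions: 2, 3, 5, 7, 9, 12. Hamming distance = 6, so the claim is true.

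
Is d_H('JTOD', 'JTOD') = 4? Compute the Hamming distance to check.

Differing positions: none. Hamming distance = 0, so the claim that d_H = 4 is false.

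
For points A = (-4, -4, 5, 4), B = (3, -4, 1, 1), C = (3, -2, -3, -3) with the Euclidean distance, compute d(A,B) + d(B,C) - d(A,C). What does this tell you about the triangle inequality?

d(A,B) = √(7² + 0² + 4² + 3²) = √74 ≈ 8.6023, d(B,C) = √(0² + 2² + 4² + 4²) = √36 = 6, d(A,C) = √(7² + 2² + 8² + 7²) = √166 ≈ 12.8841.
d(A,B) + d(B,C) - d(A,C) = 8.6023 + 6 - 12.8841 = 14.6023 - 12.8841 = 1.7182 (to 4 decimal places). This is ≥ 0, so the triangle inequality holds for these points.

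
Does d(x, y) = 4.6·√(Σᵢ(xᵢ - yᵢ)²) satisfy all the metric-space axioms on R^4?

Yes. The L2 (Euclidean) norm induces a metric on R^4, and multiplying a metric by a positive constant 4.6 > 0 preserves all four axioms: non-negativity (4.6·||x-y|| ≥ 0), identity (4.6·||x-y|| = 0 ⟺ ||x-y|| = 0 ⟺ x = y), symmetry (||x-y|| = ||y-x||), and the triangle inequality (4.6·||x-z|| ≤ 4.6·||x-y|| + 4.6·||y-z||). So d is a metric.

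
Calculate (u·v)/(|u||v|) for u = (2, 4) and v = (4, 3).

With u = (2, 4), v = (4, 3):
u·v = 2·4 + 4·3 = 8 + 12 = 20.
|u| = √(2² + 4²) = √20, |v| = √(4² + 3²) = √25, so |u||v| = √(20·25) = √500.
cos θ = (u·v)/(|u||v|) = 20/√500 ≈ 0.8944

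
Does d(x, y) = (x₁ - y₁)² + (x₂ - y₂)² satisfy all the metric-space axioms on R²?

No. The squared Euclidean distance fails the triangle inequality. Counterexample: x = (0, 0), y = (1, 5), z = (2, 10). d(x,z) = 2² + 10² = 104, but d(x,y) + d(y,z) = (1² + 5²) + (1² + 5²) = 26 + 26 = 52. Since 104 > 52, the triangle inequality is violated. (Note: √d, the ordinary Euclidean distance, IS a metric.)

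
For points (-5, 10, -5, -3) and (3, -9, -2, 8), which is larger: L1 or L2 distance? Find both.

L1 = |-5 - 3| + |10 - (-9)| + |-5 - (-2)| + |-3 - 8| = 8 + 19 + 3 + 11 = 41
L2 = √(8² + 19² + 3² + 11²) = √555 ≈ 23.5584
L1 ≥ L2 always (equality iff movement is along one axis); L1 > L2 here.
Ratio L1/L2 = 41/√555 ≈ 1.7404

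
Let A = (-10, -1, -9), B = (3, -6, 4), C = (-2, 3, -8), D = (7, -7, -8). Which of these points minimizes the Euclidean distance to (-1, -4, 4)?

Distances: d(A) ≈ 16.0935, d(B) ≈ 4.4721, d(C) ≈ 13.9284, d(D) ≈ 14.7309. Nearest: B = (3, -6, 4) with distance 4.4721.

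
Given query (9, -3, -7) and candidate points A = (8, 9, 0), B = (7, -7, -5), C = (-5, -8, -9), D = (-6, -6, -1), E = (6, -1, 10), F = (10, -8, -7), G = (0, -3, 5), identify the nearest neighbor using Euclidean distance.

Distances: d(A) ≈ 13.9284, d(B) ≈ 4.899, d(C) = 15, d(D) ≈ 16.4317, d(E) ≈ 17.3781, d(F) ≈ 5.099, d(G) = 15. Nearest: B = (7, -7, -5) with distance 4.899.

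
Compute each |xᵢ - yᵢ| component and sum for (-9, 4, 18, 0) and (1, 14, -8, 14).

Σ|x_i - y_i| = |-9 - 1| + |4 - 14| + |18 - (-8)| + |0 - 14| = 10 + 10 + 26 + 14 = 60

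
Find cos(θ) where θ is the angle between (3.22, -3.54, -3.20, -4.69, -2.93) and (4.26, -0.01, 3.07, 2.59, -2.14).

With u = (3.22, -3.54, -3.20, -4.69, -2.93), v = (4.26, -0.01, 3.07, 2.59, -2.14):
u·v = 3.22·4.26 + (-3.54)·(-0.01) + (-3.2)·3.07 + (-4.69)·2.59 + (-2.93)·(-2.14) = 13.7172 + 0.0354 + (-9.824) + (-12.1471) + 6.2702 = -1.9483.
|u| = √(3.22² + (-3.54)² + (-3.2)² + (-4.69)² + (-2.93)²) = √(10.3684 + 12.5316 + 10.24 + 21.9961 + 8.5849) = √63.721, |v| = √(4.26² + (-0.01)² + 3.07² + 2.59² + (-2.14)²) = √(18.1476 + 0.0001 + 9.4249 + 6.7081 + 4.5796) = √38.8603.
cos θ = (u·v)/(|u||v|) = -1.9483/(√63.721·√38.8603) ≈ -0.0392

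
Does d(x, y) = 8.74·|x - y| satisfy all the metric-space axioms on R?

Yes. Since |x - y| is a metric on R and 8.74 > 0, the positive scalar multiple 8.74·|x - y| is also a metric: scaling by a positive constant preserves non-negativity, identity (d=0 ⟺ |x-y|=0 ⟺ x=y), symmetry, and the triangle inequality.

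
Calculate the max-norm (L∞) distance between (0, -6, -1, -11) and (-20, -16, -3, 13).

max(|x_i - y_i|) = max(|0 - (-20)|, |-6 - (-16)|, |-1 - (-3)|, |-11 - 13|) = max(20, 10, 2, 24) = 24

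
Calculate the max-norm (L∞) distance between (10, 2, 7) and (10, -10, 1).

max(|x_i - y_i|) = max(|10 - 10|, |2 - (-10)|, |7 - 1|) = max(0, 12, 6) = 12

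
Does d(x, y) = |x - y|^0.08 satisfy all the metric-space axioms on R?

Yes. With 0 < p = 0.08 ≤ 1, d(x,y) = |x-y|^0.08 is a metric on R. Non-negativity and symmetry are immediate; |x-y|^0.08 = 0 ⟺ |x-y| = 0 ⟺ x = y. For the triangle inequality, the function t ↦ t^0.08 is subadditive on [0,∞) when p ≤ 1, so |x-z|^0.08 ≤ (|x-y| + |y-z|)^0.08 ≤ |x-y|^0.08 + |y-z|^0.08.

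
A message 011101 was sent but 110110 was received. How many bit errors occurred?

Differing positions: 1, 3, 5, 6. Hamming distance = 4.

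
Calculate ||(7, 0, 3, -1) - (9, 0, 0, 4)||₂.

√(Σ(x_i - y_i)²) = √((7 - 9)² + (0 - 0)² + (3 - 0)² + (-1 - 4)²)
= √((-2)² + 0² + 3² + (-5)²) = √(4 + 0 + 9 + 25) = √38 ≈ 6.1644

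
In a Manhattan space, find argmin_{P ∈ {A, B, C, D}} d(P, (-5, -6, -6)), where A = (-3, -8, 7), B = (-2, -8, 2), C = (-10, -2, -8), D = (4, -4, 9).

Distances: d(A) = 17, d(B) = 13, d(C) = 11, d(D) = 26. Nearest: C = (-10, -2, -8) with distance 11.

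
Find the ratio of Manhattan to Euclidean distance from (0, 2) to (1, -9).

L1 = |0 - 1| + |2 - (-9)| = 1 + 11 = 12
L2 = √(1² + 11²) = √122 ≈ 11.0454
L1 ≥ L2 always (equality iff movement is along one axis); L1 > L2 here.
Ratio L1/L2 = 12/√122 ≈ 1.0864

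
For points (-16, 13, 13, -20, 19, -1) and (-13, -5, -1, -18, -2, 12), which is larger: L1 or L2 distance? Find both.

L1 = |-16 - (-13)| + |13 - (-5)| + |13 - (-1)| + |-20 - (-18)| + |19 - (-2)| + |-1 - 12| = 3 + 18 + 14 + 2 + 21 + 13 = 71
L2 = √(3² + 18² + 14² + 2² + 21² + 13²) = √1143 ≈ 33.8083
L1 ≥ L2 always (equality iff movement is along one axis); L1 > L2 here.
Ratio L1/L2 = 71/√1143 ≈ 2.1001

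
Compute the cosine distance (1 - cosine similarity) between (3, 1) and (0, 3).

With u = (3, 1), v = (0, 3):
u·v = 3·0 + 1·3 = 0 + 3 = 3.
|u| = √(3² + 1²) = √10, |v| = √(0² + 3²) = √9, so |u||v| = √(10·9) = √90.
cos θ = (u·v)/(|u||v|) = 3/√90 ≈ 0.3162
Cosine distance = 1 - cos θ ≈ 1 - 0.3162 = 0.6838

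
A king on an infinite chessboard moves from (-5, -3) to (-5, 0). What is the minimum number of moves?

max(|x_i - y_i|) = max(|-5 - (-5)|, |-3 - 0|) = max(0, 3) = 3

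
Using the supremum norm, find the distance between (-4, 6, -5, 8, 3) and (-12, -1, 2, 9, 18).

max(|x_i - y_i|) = max(|-4 - (-12)|, |6 - (-1)|, |-5 - 2|, |8 - 9|, |3 - 18|) = max(8, 7, 7, 1, 15) = 15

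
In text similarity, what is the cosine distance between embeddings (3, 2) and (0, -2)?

With u = (3, 2), v = (0, -2):
u·v = 3·0 + 2·(-2) = 0 + (-4) = -4.
|u| = √(3² + 2²) = √13, |v| = √(0² + (-2)²) = √4, so |u||v| = √(13·4) = √52.
cos θ = (u·v)/(|u||v|) = -4/√52 ≈ -0.5547
Cosine distance = 1 - cos θ ≈ 1 - (-0.5547) = 1.5547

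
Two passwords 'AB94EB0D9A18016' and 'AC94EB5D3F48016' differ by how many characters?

Differing positions: 2, 7, 9, 10, 11. Hamming distance = 5.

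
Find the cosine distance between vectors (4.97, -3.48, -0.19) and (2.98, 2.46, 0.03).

With u = (4.97, -3.48, -0.19), v = (2.98, 2.46, 0.03):
u·v = 4.97·2.98 + (-3.48)·2.46 + (-0.19)·0.03 = 14.8106 + (-8.5608) + (-0.0057) = 6.2441.
|u| = √(4.97² + (-3.48)² + (-0.19)²) = √(24.7009 + 12.1104 + 0.0361) = √36.8474, |v| = √(2.98² + 2.46² + 0.03²) = √(8.8804 + 6.0516 + 0.0009) = √14.9329.
cos θ = (u·v)/(|u||v|) = 6.2441/(√36.8474·√14.9329) ≈ 0.2662
Cosine distance = 1 - cos θ ≈ 1 - 0.2662 = 0.7338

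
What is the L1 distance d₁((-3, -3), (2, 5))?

Σ|x_i - y_i| = |-3 - 2| + |-3 - 5| = 5 + 8 = 13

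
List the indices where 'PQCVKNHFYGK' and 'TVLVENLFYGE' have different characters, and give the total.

Differing positions: 1, 2, 3, 5, 7, 11. Hamming distance = 6.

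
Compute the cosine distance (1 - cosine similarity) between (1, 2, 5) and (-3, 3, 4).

With u = (1, 2, 5), v = (-3, 3, 4):
u·v = 1·(-3) + 2·3 + 5·4 = (-3) + 6 + 20 = 23.
|u| = √(1² + 2² + 5²) = √30, |v| = √((-3)² + 3² + 4²) = √34, so |u||v| = √(30·34) = √1020.
cos θ = (u·v)/(|u||v|) = 23/√1020 ≈ 0.7202
Cosine distance = 1 - cos θ ≈ 1 - 0.7202 = 0.2798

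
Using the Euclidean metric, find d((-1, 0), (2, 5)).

√(Σ(x_i - y_i)²) = √((-1 - 2)² + (0 - 5)²)
= √((-3)² + (-5)²) = √(9 + 25) = √34 ≈ 5.831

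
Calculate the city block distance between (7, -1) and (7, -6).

Σ|x_i - y_i| = |7 - 7| + |-1 - (-6)| = 0 + 5 = 5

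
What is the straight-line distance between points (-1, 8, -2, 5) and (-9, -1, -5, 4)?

√(Σ(x_i - y_i)²) = √((-1 - (-9))² + (8 - (-1))² + (-2 - (-5))² + (5 - 4)²)
= √(8² + 9² + 3² + 1²) = √(64 + 81 + 9 + 1) = √155 ≈ 12.4499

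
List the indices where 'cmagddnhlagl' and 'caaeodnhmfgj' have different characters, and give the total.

Differing positions: 2, 4, 5, 9, 10, 12. Hamming distance = 6.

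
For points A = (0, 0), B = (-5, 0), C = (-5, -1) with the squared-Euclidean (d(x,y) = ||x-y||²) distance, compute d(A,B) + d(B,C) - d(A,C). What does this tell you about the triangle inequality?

d(A,B) = 5² + 0² = 25, d(B,C) = 0² + 1² = 1, d(A,C) = 5² + 1² = 26.
d(A,B) + d(B,C) - d(A,C) = 25 + 1 - 26 = 26 - 26 = 0. This is ≥ 0, so the triangle inequality holds for these points.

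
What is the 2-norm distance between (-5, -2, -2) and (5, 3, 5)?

(Σ|x_i - y_i|^2)^(1/2) = (|-5 - 5|^2 + |-2 - 3|^2 + |-2 - 5|^2)^(1/2)
= (10^2 + 5^2 + 7^2)^(1/2) = (100 + 25 + 49)^(1/2) = (174)^(1/2) ≈ 13.1909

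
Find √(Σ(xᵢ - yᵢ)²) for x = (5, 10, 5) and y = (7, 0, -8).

√(Σ(x_i - y_i)²) = √((5 - 7)² + (10 - 0)² + (5 - (-8))²)
= √((-2)² + 10² + 13²) = √(4 + 100 + 169) = √273 ≈ 16.5227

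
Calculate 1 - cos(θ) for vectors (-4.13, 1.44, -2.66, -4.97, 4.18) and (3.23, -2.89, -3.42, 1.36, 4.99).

With u = (-4.13, 1.44, -2.66, -4.97, 4.18), v = (3.23, -2.89, -3.42, 1.36, 4.99):
u·v = (-4.13)·3.23 + 1.44·(-2.89) + (-2.66)·(-3.42) + (-4.97)·1.36 + 4.18·4.99 = (-13.3399) + (-4.1616) + 9.0972 + (-6.7592) + 20.8582 = 5.6947.
|u| = √((-4.13)² + 1.44² + (-2.66)² + (-4.97)² + 4.18²) = √(17.0569 + 2.0736 + 7.0756 + 24.7009 + 17.4724) = √68.3794, |v| = √(3.23² + (-2.89)² + (-3.42)² + 1.36² + 4.99²) = √(10.4329 + 8.3521 + 11.6964 + 1.8496 + 24.9001) = √57.2311.
cos θ = (u·v)/(|u||v|) = 5.6947/(√68.3794·√57.2311) ≈ 0.091
Cosine distance = 1 - cos θ ≈ 1 - 0.091 = 0.909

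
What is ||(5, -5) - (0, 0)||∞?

max(|x_i - y_i|) = max(|5 - 0|, |-5 - 0|) = max(5, 5) = 5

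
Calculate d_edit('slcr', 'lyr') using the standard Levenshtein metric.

Let D[i][j] be the edit distance between the first i characters of 'slcr' and the first j characters of 'lyr', with D[i][0] = i, D[0][j] = j, and D[i][j] = D[i-1][j-1] if the characters match, else 1 + min(D[i-1][j], D[i][j-1], D[i-1][j-1]). Filling the table (rows: prefixes of 'slcr', columns: prefixes of 'lyr'):
     ε  l  y  r
  ε  0  1  2  3
  s  1  1  2  3
  l  2  1  2  3
  c  3  2  2  3
  r  4  3  3  2
The bottom-right entry gives D[4][3] = 2, so no sequence of fewer than 2 edits works. Backtracking through the table gives one optimal edit sequence (2 edits):
  slcr → lcr (del s @1)
  lcr → lyr (sub c→y @2)
Edit distance = 2.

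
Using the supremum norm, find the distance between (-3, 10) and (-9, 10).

max(|x_i - y_i|) = max(|-3 - (-9)|, |10 - 10|) = max(6, 0) = 6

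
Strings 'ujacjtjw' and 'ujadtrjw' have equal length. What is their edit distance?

Let D[i][j] be the edit distance between the first i characters of 'ujacjtjw' and the first j characters of 'ujadtrjw', with D[i][0] = i, D[0][j] = j, and D[i][j] = D[i-1][j-1] if the characters match, else 1 + min(D[i-1][j], D[i][j-1], D[i-1][j-1]). Filling the table (rows: prefixes of 'ujacjtjw', columns: prefixes of 'ujadtrjw'):
     ε  u  j  a  d  t  r  j  w
  ε  0  1  2  3  4  5  6  7  8
  u  1  0  1  2  3  4  5  6  7
  j  2  1  0  1  2  3  4  5  6
  a  3  2  1  0  1  2  3  4  5
  c  4  3  2  1  1  2  3  4  5
  j  5  4  3  2  2  2  3  3  4
  t  6  5  4  3  3  2  3  4  4
  j  7  6  5  4  4  3  3  3  4
  w  8  7  6  5  5  4  4  4  3
The bottom-right entry gives D[8][8] = 3, so no sequence of fewer than 3 edits works. Backtracking through the table gives one optimal edit sequence (3 edits):
  ujacjtjw → ujadjtjw (sub c→d @4)
  ujadjtjw → ujadttjw (sub j→t @5)
  ujadttjw → ujadtrjw (sub t→r @6)
Edit distance = 3.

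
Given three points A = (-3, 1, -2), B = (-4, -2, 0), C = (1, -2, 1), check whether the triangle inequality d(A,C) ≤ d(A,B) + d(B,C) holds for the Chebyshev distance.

d(A,B) = max(1, 3, 2) = 3, d(B,C) = max(5, 0, 1) = 5, d(A,C) = max(4, 3, 3) = 4.
d(A,C) = 4 ≤ 3 + 5 = 8. Triangle inequality is satisfied.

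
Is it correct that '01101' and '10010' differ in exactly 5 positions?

Differing positions: 1, 2, 3, 4, 5. Hamming distance = 5, so the claim is true.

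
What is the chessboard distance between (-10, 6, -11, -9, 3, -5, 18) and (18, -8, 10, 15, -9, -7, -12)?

max(|x_i - y_i|) = max(|-10 - 18|, |6 - (-8)|, |-11 - 10|, |-9 - 15|, |3 - (-9)|, |-5 - (-7)|, |18 - (-12)|) = max(28, 14, 21, 24, 12, 2, 30) = 30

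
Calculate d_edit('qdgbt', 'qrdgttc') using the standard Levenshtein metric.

Let D[i][j] be the edit distance between the first i characters of 'qdgbt' and the first j characters of 'qrdgttc', with D[i][0] = i, D[0][j] = j, and D[i][j] = D[i-1][j-1] if the characters match, else 1 + min(D[i-1][j], D[i][j-1], D[i-1][j-1]). Filling the table (rows: prefixes of 'qdgbt', columns: prefixes of 'qrdgttc'):
     ε  q  r  d  g  t  t  c
  ε  0  1  2  3  4  5  6  7
  q  1  0  1  2  3  4  5  6
  d  2  1  1  1  2  3  4  5
  g  3  2  2  2  1  2  3  4
  b  4  3  3  3  2  2  3  4
  t  5  4  4  4  3  2  2  3
The bottom-right entry gives D[5][7] = 3, so no sequence of fewer than 3 edits works. Backtracking through the table gives one optimal edit sequence (3 edits):
  qdgbt → qrdgbt (ins r @2)
  qrdgbt → qrdgtt (sub b→t @5)
  qrdgtt → qrdgttc (ins c @7)
Edit distance = 3.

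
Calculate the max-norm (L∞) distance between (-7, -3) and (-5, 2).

max(|x_i - y_i|) = max(|-7 - (-5)|, |-3 - 2|) = max(2, 5) = 5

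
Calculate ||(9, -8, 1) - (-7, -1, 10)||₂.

√(Σ(x_i - y_i)²) = √((9 - (-7))² + (-8 - (-1))² + (1 - 10)²)
= √(16² + (-7)² + (-9)²) = √(256 + 49 + 81) = √386 ≈ 19.6469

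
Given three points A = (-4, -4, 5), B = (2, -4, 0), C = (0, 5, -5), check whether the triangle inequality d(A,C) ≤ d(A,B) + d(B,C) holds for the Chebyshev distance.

d(A,B) = max(6, 0, 5) = 6, d(B,C) = max(2, 9, 5) = 9, d(A,C) = max(4, 9, 10) = 10.
d(A,C) = 10 ≤ 6 + 9 = 15. Triangle inequality is satisfied.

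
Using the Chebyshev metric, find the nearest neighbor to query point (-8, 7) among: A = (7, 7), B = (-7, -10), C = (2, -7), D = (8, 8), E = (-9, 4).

Distances: d(A) = 15, d(B) = 17, d(C) = 14, d(D) = 16, d(E) = 3. Nearest: E = (-9, 4) with distance 3.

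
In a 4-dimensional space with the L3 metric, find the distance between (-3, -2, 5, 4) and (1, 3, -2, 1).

(Σ|x_i - y_i|^3)^(1/3) = (|-3 - 1|^3 + |-2 - 3|^3 + |5 - (-2)|^3 + |4 - 1|^3)^(1/3)
= (4^3 + 5^3 + 7^3 + 3^3)^(1/3) = (64 + 125 + 343 + 27)^(1/3) = (559)^(1/3) ≈ 8.2377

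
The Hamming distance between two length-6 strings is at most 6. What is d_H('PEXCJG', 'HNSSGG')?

Differing positions: 1, 2, 3, 4, 5. Hamming distance = 5. The maximum possible Hamming distance for length-6 strings is 6, so d_H/6 = 5/6 ≈ 0.8333.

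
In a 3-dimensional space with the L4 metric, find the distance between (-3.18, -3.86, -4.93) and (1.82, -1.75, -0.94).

(Σ|x_i - y_i|^4)^(1/4) = (|-3.18 - 1.82|^4 + |-3.86 - (-1.75)|^4 + |-4.93 - (-0.94)|^4)^(1/4)
= (5^4 + 2.11^4 + 3.99^4)^(1/4) ≈ (625 + 19.8212 + 253.4496)^(1/4) = (898.2708)^(1/4) ≈ 5.4746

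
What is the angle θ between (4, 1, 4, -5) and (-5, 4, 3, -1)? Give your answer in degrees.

With u = (4, 1, 4, -5), v = (-5, 4, 3, -1):
u·v = 4·(-5) + 1·4 + 4·3 + (-5)·(-1) = (-20) + 4 + 12 + 5 = 1.
|u| = √(4² + 1² + 4² + (-5)²) = √58, |v| = √((-5)² + 4² + 3² + (-1)²) = √51, so |u||v| = √(58·51) = √2958.
cos θ = (u·v)/(|u||v|) = 1/√2958 ≈ 0.018387
θ = arccos(0.018387) ≈ 88.95°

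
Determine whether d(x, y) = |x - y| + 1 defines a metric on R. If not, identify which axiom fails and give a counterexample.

No. d fails identity of indiscernibles (specifically d(x,x) = 0): d(-1, -1) = |-1 - (-1)| + 1 = 0 + 1 = 1 ≠ 0.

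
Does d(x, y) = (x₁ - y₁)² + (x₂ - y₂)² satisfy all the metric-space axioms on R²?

No. The squared Euclidean distance fails the triangle inequality. Counterexample: x = (0, 0), y = (1, 5), z = (2, 10). d(x,z) = 2² + 10² = 104, but d(x,y) + d(y,z) = (1² + 5²) + (1² + 5²) = 26 + 26 = 52. Since 104 > 52, the triangle inequality is violated. (Note: √d, the ordinary Euclidean distance, IS a metric.)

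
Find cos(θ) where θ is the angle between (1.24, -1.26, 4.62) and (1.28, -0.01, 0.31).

With u = (1.24, -1.26, 4.62), v = (1.28, -0.01, 0.31):
u·v = 1.24·1.28 + (-1.26)·(-0.01) + 4.62·0.31 = 1.5872 + 0.0126 + 1.4322 = 3.032.
|u| = √(1.24² + (-1.26)² + 4.62²) = √(1.5376 + 1.5876 + 21.3444) = √24.4696, |v| = √(1.28² + (-0.01)² + 0.31²) = √(1.6384 + 0.0001 + 0.0961) = √1.7346.
cos θ = (u·v)/(|u||v|) = 3.032/(√24.4696·√1.7346) ≈ 0.4654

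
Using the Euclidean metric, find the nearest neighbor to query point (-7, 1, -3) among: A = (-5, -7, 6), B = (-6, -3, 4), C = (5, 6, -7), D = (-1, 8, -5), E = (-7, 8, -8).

Distances: d(A) ≈ 12.2066, d(B) ≈ 8.124, d(C) ≈ 13.6015, d(D) ≈ 9.434, d(E) ≈ 8.6023. Nearest: B = (-6, -3, 4) with distance 8.124.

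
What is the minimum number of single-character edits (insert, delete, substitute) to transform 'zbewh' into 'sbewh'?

Let D[i][j] be the edit distance between the first i characters of 'zbewh' and the first j characters of 'sbewh', with D[i][0] = i, D[0][j] = j, and D[i][j] = D[i-1][j-1] if the characters match, else 1 + min(D[i-1][j], D[i][j-1], D[i-1][j-1]). Filling the table (rows: prefixes of 'zbewh', columns: prefixes of 'sbewh'):
     ε  s  b  e  w  h
  ε  0  1  2  3  4  5
  z  1  1  2  3  4  5
  b  2  2  1  2  3  4
  e  3  3  2  1  2  3
  w  4  4  3  2  1  2
  h  5  5  4  3  2  1
The bottom-right entry gives D[5][5] = 1, so no sequence of fewer than 1 edit works. Backtracking through the table gives one optimal edit sequence (1 edit):
  zbewh → sbewh (sub z→s @1)
Edit distance = 1.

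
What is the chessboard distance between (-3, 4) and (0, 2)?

max(|x_i - y_i|) = max(|-3 - 0|, |4 - 2|) = max(3, 2) = 3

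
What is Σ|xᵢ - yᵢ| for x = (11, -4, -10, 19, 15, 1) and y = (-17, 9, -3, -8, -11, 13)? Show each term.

Σ|x_i - y_i| = |11 - (-17)| + |-4 - 9| + |-10 - (-3)| + |19 - (-8)| + |15 - (-11)| + |1 - 13| = 28 + 13 + 7 + 27 + 26 + 12 = 113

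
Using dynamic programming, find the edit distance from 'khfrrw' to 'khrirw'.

Let D[i][j] be the edit distance between the first i characters of 'khfrrw' and the first j characters of 'khrirw', with D[i][0] = i, D[0][j] = j, and D[i][j] = D[i-1][j-1] if the characters match, else 1 + min(D[i-1][j], D[i][j-1], D[i-1][j-1]). Filling the table (rows: prefixes of 'khfrrw', columns: prefixes of 'khrirw'):
     ε  k  h  r  i  r  w
  ε  0  1  2  3  4  5  6
  k  1  0  1  2  3  4  5
  h  2  1  0  1  2  3  4
  f  3  2  1  1  2  3  4
  r  4  3  2  1  2  2  3
  r  5  4  3  2  2  2  3
  w  6  5  4  3  3  3  2
The bottom-right entry gives D[6][6] = 2, so no sequence of fewer than 2 edits works. Backtracking through the table gives one optimal edit sequence (2 edits):
  khfrrw → khrrrw (sub f→r @3)
  khrrrw → khrirw (sub r→i @4)
Edit distance = 2.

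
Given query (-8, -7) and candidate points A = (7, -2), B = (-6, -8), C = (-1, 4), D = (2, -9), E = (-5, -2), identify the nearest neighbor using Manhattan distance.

Distances: d(A) = 20, d(B) = 3, d(C) = 18, d(D) = 12, d(E) = 8. Nearest: B = (-6, -8) with distance 3.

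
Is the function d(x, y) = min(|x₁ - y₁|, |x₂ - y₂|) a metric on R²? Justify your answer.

No. d fails identity of indiscernibles: take x = (0, 0) and y = (0, 2). Then d(x,y) = min(|0 - 0|, |0 - 2|) = min(0, 2) = 0, yet x ≠ y.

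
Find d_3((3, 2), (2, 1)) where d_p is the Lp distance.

(Σ|x_i - y_i|^3)^(1/3) = (|3 - 2|^3 + |2 - 1|^3)^(1/3)
= (1^3 + 1^3)^(1/3) = (1 + 1)^(1/3) = (2)^(1/3) ≈ 1.2599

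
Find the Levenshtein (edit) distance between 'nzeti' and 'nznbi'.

Let D[i][j] be the edit distance between the first i characters of 'nzeti' and the first j characters of 'nznbi', with D[i][0] = i, D[0][j] = j, and D[i][j] = D[i-1][j-1] if the characters match, else 1 + min(D[i-1][j], D[i][j-1], D[i-1][j-1]). Filling the table (rows: prefixes of 'nzeti', columns: prefixes of 'nznbi'):
     ε  n  z  n  b  i
  ε  0  1  2  3  4  5
  n  1  0  1  2  3  4
  z  2  1  0  1  2  3
  e  3  2  1  1  2  3
  t  4  3  2  2  2  3
  i  5  4  3  3  3  2
The bottom-right entry gives D[5][5] = 2, so no sequence of fewer than 2 edits works. Backtracking through the table gives one optimal edit sequence (2 edits):
  nzeti → nznti (sub e→n @3)
  nznti → nznbi (sub t→b @4)
Edit distance = 2.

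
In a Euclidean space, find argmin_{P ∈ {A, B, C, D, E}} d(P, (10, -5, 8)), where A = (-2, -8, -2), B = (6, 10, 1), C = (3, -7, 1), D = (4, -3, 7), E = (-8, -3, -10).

Distances: d(A) ≈ 15.906, d(B) ≈ 17.0294, d(C) ≈ 10.0995, d(D) ≈ 6.4031, d(E) ≈ 25.5343. Nearest: D = (4, -3, 7) with distance 6.4031.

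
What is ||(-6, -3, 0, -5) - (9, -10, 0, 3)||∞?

max(|x_i - y_i|) = max(|-6 - 9|, |-3 - (-10)|, |0 - 0|, |-5 - 3|) = max(15, 7, 0, 8) = 15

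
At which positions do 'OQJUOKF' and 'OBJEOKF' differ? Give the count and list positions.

Differing positions: 2, 4. Hamming distance = 2.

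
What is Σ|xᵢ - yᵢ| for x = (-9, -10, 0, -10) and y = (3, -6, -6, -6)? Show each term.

Σ|x_i - y_i| = |-9 - 3| + |-10 - (-6)| + |0 - (-6)| + |-10 - (-6)| = 12 + 4 + 6 + 4 = 26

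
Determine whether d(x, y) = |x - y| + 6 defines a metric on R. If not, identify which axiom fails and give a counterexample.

No. d fails identity of indiscernibles (specifically d(x,x) = 0): d(-2, -2) = |-2 - (-2)| + 6 = 0 + 6 = 6 ≠ 0.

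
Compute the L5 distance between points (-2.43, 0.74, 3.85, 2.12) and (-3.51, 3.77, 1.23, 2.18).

(Σ|x_i - y_i|^5)^(1/5) = (|-2.43 - (-3.51)|^5 + |0.74 - 3.77|^5 + |3.85 - 1.23|^5 + |2.12 - 2.18|^5)^(1/5)
= (1.08^5 + 3.03^5 + 2.62^5 + 0.06^5)^(1/5) ≈ (1.4693 + 255.3954 + 123.4544 + 0)^(1/5) = (380.3191)^(1/5) ≈ 3.2812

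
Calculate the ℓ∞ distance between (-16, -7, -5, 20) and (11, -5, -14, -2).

max(|x_i - y_i|) = max(|-16 - 11|, |-7 - (-5)|, |-5 - (-14)|, |20 - (-2)|) = max(27, 2, 9, 22) = 27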